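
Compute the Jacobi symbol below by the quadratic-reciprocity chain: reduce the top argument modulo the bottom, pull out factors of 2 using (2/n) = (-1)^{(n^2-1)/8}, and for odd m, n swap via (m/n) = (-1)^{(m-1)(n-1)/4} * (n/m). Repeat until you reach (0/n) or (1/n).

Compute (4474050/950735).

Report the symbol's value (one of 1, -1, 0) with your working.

(4474050/950735): 4474050 mod 950735 = 671110, so (4474050/950735) = (671110/950735)
factor out 2^1: 671110 = 2^1·335555; with 950735 mod 8 = 7, (2/950735) = +1; sign now +1; continue with (335555/950735)
flip (335555/950735) -> (950735/335555): both odd, 335555 mod 4 = 3, 950735 mod 4 = 3, so the flip contributes -1; sign now -1
(950735/335555): 950735 mod 335555 = 279625, so (950735/335555) = (279625/335555)
flip (279625/335555) -> (335555/279625): both odd, 279625 mod 4 = 1, 335555 mod 4 = 3, so the flip contributes +1; sign now -1
(335555/279625): 335555 mod 279625 = 55930, so (335555/279625) = (55930/279625)
factor out 2^1: 55930 = 2^1·27965; with 279625 mod 8 = 1, (2/279625) = +1; sign now -1; continue with (27965/279625)
flip (27965/279625) -> (279625/27965): both odd, 27965 mod 4 = 1, 279625 mod 4 = 1, so the flip contributes +1; sign now -1
(279625/27965): 279625 mod 27965 = 27940, so (279625/27965) = (27940/27965)
factor out 2^2: 27940 = 2^2·6985; with 27965 mod 8 = 5, (2/27965) = -1; sign now -1; continue with (6985/27965)
flip (6985/27965) -> (27965/6985): both odd, 6985 mod 4 = 1, 27965 mod 4 = 1, so the flip contributes +1; sign now -1
(27965/6985): 27965 mod 6985 = 25, so (27965/6985) = (25/6985)
flip (25/6985) -> (6985/25): both odd, 25 mod 4 = 1, 6985 mod 4 = 1, so the flip contributes +1; sign now -1
(6985/25): 6985 mod 25 = 10, so (6985/25) = (10/25)
factor out 2^1: 10 = 2^1·5; with 25 mod 8 = 1, (2/25) = +1; sign now -1; continue with (5/25)
flip (5/25) -> (25/5): both odd, 5 mod 4 = 1, 25 mod 4 = 1, so the flip contributes +1; sign now -1
(25/5): 25 mod 5 = 0, so (25/5) = (0/5)
reached (0/5); gcd(a, n) > 1, so (0/5) = 0 and the symbol is 0

0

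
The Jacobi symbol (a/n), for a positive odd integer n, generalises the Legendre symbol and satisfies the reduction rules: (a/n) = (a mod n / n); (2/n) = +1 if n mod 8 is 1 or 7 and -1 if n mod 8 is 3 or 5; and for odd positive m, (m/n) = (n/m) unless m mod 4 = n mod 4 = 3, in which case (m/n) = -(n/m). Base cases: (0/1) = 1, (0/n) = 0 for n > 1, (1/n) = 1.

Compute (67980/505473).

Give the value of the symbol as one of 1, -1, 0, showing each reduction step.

0

67980 = 2^2·16995; (2/505473) = +1 since 505473 mod 8 = 1, so (67980/505473) = (+1)^2·(16995/505473); sign now +1
reciprocity: (16995/505473) = +1·(505473/16995) since 16995 mod 4 = 3, 505473 mod 4 = 1; sign now +1
(505473/16995) = (12618/16995)   [reduce mod 16995]
12618 = 2^1·6309; (2/16995) = -1 since 16995 mod 8 = 3, so (12618/16995) = (-1)^1·(6309/16995); sign now -1
reciprocity: (6309/16995) = +1·(16995/6309) since 6309 mod 4 = 1, 16995 mod 4 = 3; sign now -1
(16995/6309) = (4377/6309)   [reduce mod 6309]
reciprocity: (4377/6309) = +1·(6309/4377) since 4377 mod 4 = 1, 6309 mod 4 = 1; sign now -1
(6309/4377) = (1932/4377)   [reduce mod 4377]
1932 = 2^2·483; (2/4377) = +1 since 4377 mod 8 = 1, so (1932/4377) = (+1)^2·(483/4377); sign now -1
reciprocity: (483/4377) = +1·(4377/483) since 483 mod 4 = 3, 4377 mod 4 = 1; sign now -1
(4377/483) = (30/483)   [reduce mod 483]
30 = 2^1·15; (2/483) = -1 since 483 mod 8 = 3, so (30/483) = (-1)^1·(15/483); sign now +1
reciprocity: (15/483) = -1·(483/15) since 15 mod 4 = 3, 483 mod 4 = 3; sign now -1
(483/15) = (3/15)   [reduce mod 15]
reciprocity: (3/15) = -1·(15/3) since 3 mod 4 = 3, 15 mod 4 = 3; sign now +1
(15/3) = (0/3)   [reduce mod 3]
(0/3) = 0   [gcd(a, n) > 1]; final value = 0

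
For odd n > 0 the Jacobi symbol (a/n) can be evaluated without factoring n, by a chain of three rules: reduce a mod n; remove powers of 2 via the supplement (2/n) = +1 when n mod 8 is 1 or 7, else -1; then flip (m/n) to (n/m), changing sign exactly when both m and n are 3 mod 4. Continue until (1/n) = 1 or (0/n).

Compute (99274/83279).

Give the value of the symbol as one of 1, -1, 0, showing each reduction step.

(99274/83279) = (15995/83279)   [reduce mod 83279]
reciprocity: (15995/83279) = -1·(83279/15995) since 15995 mod 4 = 3, 83279 mod 4 = 3; sign now -1
(83279/15995) = (3304/15995)   [reduce mod 15995]
3304 = 2^3·413; (2/15995) = -1 since 15995 mod 8 = 3, so (3304/15995) = (-1)^3·(413/15995); sign now +1
reciprocity: (413/15995) = +1·(15995/413) since 413 mod 4 = 1, 15995 mod 4 = 3; sign now +1
(15995/413) = (301/413)   [reduce mod 413]
reciprocity: (301/413) = +1·(413/301) since 301 mod 4 = 1, 413 mod 4 = 1; sign now +1
(413/301) = (112/301)   [reduce mod 301]
112 = 2^4·7; (2/301) = -1 since 301 mod 8 = 5, so (112/301) = (-1)^4·(7/301); sign now +1
reciprocity: (7/301) = +1·(301/7) since 7 mod 4 = 3, 301 mod 4 = 1; sign now +1
(301/7) = (0/7)   [reduce mod 7]
(0/7) = 0   [gcd(a, n) > 1]; final value = 0

0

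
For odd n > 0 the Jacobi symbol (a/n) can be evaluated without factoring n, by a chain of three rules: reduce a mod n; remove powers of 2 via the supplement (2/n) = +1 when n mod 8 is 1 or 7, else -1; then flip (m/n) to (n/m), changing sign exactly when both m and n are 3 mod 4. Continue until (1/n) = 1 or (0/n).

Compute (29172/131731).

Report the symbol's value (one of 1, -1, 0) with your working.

1

29172 = 2^2·7293; (2/131731) = -1 since 131731 mod 8 = 3, so (29172/131731) = (-1)^2·(7293/131731); sign now +1
reciprocity: (7293/131731) = +1·(131731/7293) since 7293 mod 4 = 1, 131731 mod 4 = 3; sign now +1
(131731/7293) = (457/7293)   [reduce mod 7293]
reciprocity: (457/7293) = +1·(7293/457) since 457 mod 4 = 1, 7293 mod 4 = 1; sign now +1
(7293/457) = (438/457)   [reduce mod 457]
438 = 2^1·219; (2/457) = +1 since 457 mod 8 = 1, so (438/457) = (+1)^1·(219/457); sign now +1
reciprocity: (219/457) = +1·(457/219) since 219 mod 4 = 3, 457 mod 4 = 1; sign now +1
(457/219) = (19/219)   [reduce mod 219]
reciprocity: (19/219) = -1·(219/19) since 19 mod 4 = 3, 219 mod 4 = 3; sign now -1
(219/19) = (10/19)   [reduce mod 19]
10 = 2^1·5; (2/19) = -1 since 19 mod 8 = 3, so (10/19) = (-1)^1·(5/19); sign now +1
reciprocity: (5/19) = +1·(19/5) since 5 mod 4 = 1, 19 mod 4 = 3; sign now +1
(19/5) = (4/5)   [reduce mod 5]
4 = 2^2·1; (2/5) = -1 since 5 mod 8 = 5, so (4/5) = (-1)^2·(1/5); sign now +1
(1/5) = 1; final value = sign = +1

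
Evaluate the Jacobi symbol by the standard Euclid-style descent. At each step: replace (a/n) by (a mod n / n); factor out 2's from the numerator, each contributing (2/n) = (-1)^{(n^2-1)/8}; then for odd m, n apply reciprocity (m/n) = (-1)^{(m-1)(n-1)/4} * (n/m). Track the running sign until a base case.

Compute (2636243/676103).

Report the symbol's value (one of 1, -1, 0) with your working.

(2636243/676103) = (607934/676103)   [reduce mod 676103]
607934 = 2^1·303967; (2/676103) = +1 since 676103 mod 8 = 7, so (607934/676103) = (+1)^1·(303967/676103); sign now +1
reciprocity: (303967/676103) = -1·(676103/303967) since 303967 mod 4 = 3, 676103 mod 4 = 3; sign now -1
(676103/303967) = (68169/303967)   [reduce mod 303967]
reciprocity: (68169/303967) = +1·(303967/68169) since 68169 mod 4 = 1, 303967 mod 4 = 3; sign now -1
(303967/68169) = (31291/68169)   [reduce mod 68169]
reciprocity: (31291/68169) = +1·(68169/31291) since 31291 mod 4 = 3, 68169 mod 4 = 1; sign now -1
(68169/31291) = (5587/31291)   [reduce mod 31291]
reciprocity: (5587/31291) = -1·(31291/5587) since 5587 mod 4 = 3, 31291 mod 4 = 3; sign now +1
(31291/5587) = (3356/5587)   [reduce mod 5587]
3356 = 2^2·839; (2/5587) = -1 since 5587 mod 8 = 3, so (3356/5587) = (-1)^2·(839/5587); sign now +1
reciprocity: (839/5587) = -1·(5587/839) since 839 mod 4 = 3, 5587 mod 4 = 3; sign now -1
(5587/839) = (553/839)   [reduce mod 839]
reciprocity: (553/839) = +1·(839/553) since 553 mod 4 = 1, 839 mod 4 = 3; sign now -1
(839/553) = (286/553)   [reduce mod 553]
286 = 2^1·143; (2/553) = +1 since 553 mod 8 = 1, so (286/553) = (+1)^1·(143/553); sign now -1
reciprocity: (143/553) = +1·(553/143) since 143 mod 4 = 3, 553 mod 4 = 1; sign now -1
(553/143) = (124/143)   [reduce mod 143]
124 = 2^2·31; (2/143) = +1 since 143 mod 8 = 7, so (124/143) = (+1)^2·(31/143); sign now -1
reciprocity: (31/143) = -1·(143/31) since 31 mod 4 = 3, 143 mod 4 = 3; sign now +1
(143/31) = (19/31)   [reduce mod 31]
reciprocity: (19/31) = -1·(31/19) since 19 mod 4 = 3, 31 mod 4 = 3; sign now -1
(31/19) = (12/19)   [reduce mod 19]
12 = 2^2·3; (2/19) = -1 since 19 mod 8 = 3, so (12/19) = (-1)^2·(3/19); sign now -1
reciprocity: (3/19) = -1·(19/3) since 3 mod 4 = 3, 19 mod 4 = 3; sign now +1
(19/3) = (1/3)   [reduce mod 3]
(1/3) = 1; final value = sign = +1

1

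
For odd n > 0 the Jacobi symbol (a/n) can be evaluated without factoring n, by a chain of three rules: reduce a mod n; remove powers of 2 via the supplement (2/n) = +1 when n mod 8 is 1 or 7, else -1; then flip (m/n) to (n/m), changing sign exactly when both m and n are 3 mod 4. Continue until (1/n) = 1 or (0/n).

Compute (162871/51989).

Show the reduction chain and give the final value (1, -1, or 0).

(162871/51989) = (6904/51989)   [reduce mod 51989]
6904 = 2^3·863; (2/51989) = -1 since 51989 mod 8 = 5, so (6904/51989) = (-1)^3·(863/51989); sign now -1
reciprocity: (863/51989) = +1·(51989/863) since 863 mod 4 = 3, 51989 mod 4 = 1; sign now -1
(51989/863) = (209/863)   [reduce mod 863]
reciprocity: (209/863) = +1·(863/209) since 209 mod 4 = 1, 863 mod 4 = 3; sign now -1
(863/209) = (27/209)   [reduce mod 209]
reciprocity: (27/209) = +1·(209/27) since 27 mod 4 = 3, 209 mod 4 = 1; sign now -1
(209/27) = (20/27)   [reduce mod 27]
20 = 2^2·5; (2/27) = -1 since 27 mod 8 = 3, so (20/27) = (-1)^2·(5/27); sign now -1
reciprocity: (5/27) = +1·(27/5) since 5 mod 4 = 1, 27 mod 4 = 3; sign now -1
(27/5) = (2/5)   [reduce mod 5]
2 = 2^1·1; (2/5) = -1 since 5 mod 8 = 5, so (2/5) = (-1)^1·(1/5); sign now +1
(1/5) = 1; final value = sign = +1

1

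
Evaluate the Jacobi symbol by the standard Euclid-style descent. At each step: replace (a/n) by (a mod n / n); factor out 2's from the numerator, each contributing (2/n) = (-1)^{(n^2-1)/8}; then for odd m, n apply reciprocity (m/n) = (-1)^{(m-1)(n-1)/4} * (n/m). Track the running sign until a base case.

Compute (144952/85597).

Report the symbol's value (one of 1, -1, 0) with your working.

(144952/85597): 144952 mod 85597 = 59355, so (144952/85597) = (59355/85597)
flip (59355/85597) -> (85597/59355): both odd, 59355 mod 4 = 3, 85597 mod 4 = 1, so the flip contributes +1; sign now +1
(85597/59355): 85597 mod 59355 = 26242, so (85597/59355) = (26242/59355)
factor out 2^1: 26242 = 2^1·13121; with 59355 mod 8 = 3, (2/59355) = -1; sign now -1; continue with (13121/59355)
flip (13121/59355) -> (59355/13121): both odd, 13121 mod 4 = 1, 59355 mod 4 = 3, so the flip contributes +1; sign now -1
(59355/13121): 59355 mod 13121 = 6871, so (59355/13121) = (6871/13121)
flip (6871/13121) -> (13121/6871): both odd, 6871 mod 4 = 3, 13121 mod 4 = 1, so the flip contributes +1; sign now -1
(13121/6871): 13121 mod 6871 = 6250, so (13121/6871) = (6250/6871)
factor out 2^1: 6250 = 2^1·3125; with 6871 mod 8 = 7, (2/6871) = +1; sign now -1; continue with (3125/6871)
flip (3125/6871) -> (6871/3125): both odd, 3125 mod 4 = 1, 6871 mod 4 = 3, so the flip contributes +1; sign now -1
(6871/3125): 6871 mod 3125 = 621, so (6871/3125) = (621/3125)
flip (621/3125) -> (3125/621): both odd, 621 mod 4 = 1, 3125 mod 4 = 1, so the flip contributes +1; sign now -1
(3125/621): 3125 mod 621 = 20, so (3125/621) = (20/621)
factor out 2^2: 20 = 2^2·5; with 621 mod 8 = 5, (2/621) = -1; sign now -1; continue with (5/621)
flip (5/621) -> (621/5): both odd, 5 mod 4 = 1, 621 mod 4 = 1, so the flip contributes +1; sign now -1
(621/5): 621 mod 5 = 1, so (621/5) = (1/5)
reached (1/5) = 1, so the symbol is -1

-1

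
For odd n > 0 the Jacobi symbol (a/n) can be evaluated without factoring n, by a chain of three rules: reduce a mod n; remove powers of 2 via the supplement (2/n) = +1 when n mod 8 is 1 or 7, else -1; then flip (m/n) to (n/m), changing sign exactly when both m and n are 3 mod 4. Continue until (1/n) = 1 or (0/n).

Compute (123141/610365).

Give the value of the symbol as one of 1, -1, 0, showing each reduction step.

flip (123141/610365) -> (610365/123141): both odd, 123141 mod 4 = 1, 610365 mod 4 = 1, so the flip contributes +1; sign now +1
(610365/123141): 610365 mod 123141 = 117801, so (610365/123141) = (117801/123141)
flip (117801/123141) -> (123141/117801): both odd, 117801 mod 4 = 1, 123141 mod 4 = 1, so the flip contributes +1; sign now +1
(123141/117801): 123141 mod 117801 = 5340, so (123141/117801) = (5340/117801)
factor out 2^2: 5340 = 2^2·1335; with 117801 mod 8 = 1, (2/117801) = +1; sign now +1; continue with (1335/117801)
flip (1335/117801) -> (117801/1335): both odd, 1335 mod 4 = 3, 117801 mod 4 = 1, so the flip contributes +1; sign now +1
(117801/1335): 117801 mod 1335 = 321, so (117801/1335) = (321/1335)
flip (321/1335) -> (1335/321): both odd, 321 mod 4 = 1, 1335 mod 4 = 3, so the flip contributes +1; sign now +1
(1335/321): 1335 mod 321 = 51, so (1335/321) = (51/321)
flip (51/321) -> (321/51): both odd, 51 mod 4 = 3, 321 mod 4 = 1, so the flip contributes +1; sign now +1
(321/51): 321 mod 51 = 15, so (321/51) = (15/51)
flip (15/51) -> (51/15): both odd, 15 mod 4 = 3, 51 mod 4 = 3, so the flip contributes -1; sign now -1
(51/15): 51 mod 15 = 6, so (51/15) = (6/15)
factor out 2^1: 6 = 2^1·3; with 15 mod 8 = 7, (2/15) = +1; sign now -1; continue with (3/15)
flip (3/15) -> (15/3): both odd, 3 mod 4 = 3, 15 mod 4 = 3, so the flip contributes -1; sign now +1
(15/3): 15 mod 3 = 0, so (15/3) = (0/3)
reached (0/3); gcd(a, n) > 1, so (0/3) = 0 and the symbol is 0

0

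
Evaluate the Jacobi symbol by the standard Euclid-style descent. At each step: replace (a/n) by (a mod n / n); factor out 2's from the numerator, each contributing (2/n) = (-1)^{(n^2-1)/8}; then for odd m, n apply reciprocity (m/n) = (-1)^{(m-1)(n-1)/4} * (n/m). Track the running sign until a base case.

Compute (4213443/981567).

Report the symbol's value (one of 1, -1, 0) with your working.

0

(4213443/981567) = (287175/981567)   [reduce mod 981567]
reciprocity: (287175/981567) = -1·(981567/287175) since 287175 mod 4 = 3, 981567 mod 4 = 3; sign now -1
(981567/287175) = (120042/287175)   [reduce mod 287175]
120042 = 2^1·60021; (2/287175) = +1 since 287175 mod 8 = 7, so (120042/287175) = (+1)^1·(60021/287175); sign now -1
reciprocity: (60021/287175) = +1·(287175/60021) since 60021 mod 4 = 1, 287175 mod 4 = 3; sign now -1
(287175/60021) = (47091/60021)   [reduce mod 60021]
reciprocity: (47091/60021) = +1·(60021/47091) since 47091 mod 4 = 3, 60021 mod 4 = 1; sign now -1
(60021/47091) = (12930/47091)   [reduce mod 47091]
12930 = 2^1·6465; (2/47091) = -1 since 47091 mod 8 = 3, so (12930/47091) = (-1)^1·(6465/47091); sign now +1
reciprocity: (6465/47091) = +1·(47091/6465) since 6465 mod 4 = 1, 47091 mod 4 = 3; sign now +1
(47091/6465) = (1836/6465)   [reduce mod 6465]
1836 = 2^2·459; (2/6465) = +1 since 6465 mod 8 = 1, so (1836/6465) = (+1)^2·(459/6465); sign now +1
reciprocity: (459/6465) = +1·(6465/459) since 459 mod 4 = 3, 6465 mod 4 = 1; sign now +1
(6465/459) = (39/459)   [reduce mod 459]
reciprocity: (39/459) = -1·(459/39) since 39 mod 4 = 3, 459 mod 4 = 3; sign now -1
(459/39) = (30/39)   [reduce mod 39]
30 = 2^1·15; (2/39) = +1 since 39 mod 8 = 7, so (30/39) = (+1)^1·(15/39); sign now -1
reciprocity: (15/39) = -1·(39/15) since 15 mod 4 = 3, 39 mod 4 = 3; sign now +1
(39/15) = (9/15)   [reduce mod 15]
reciprocity: (9/15) = +1·(15/9) since 9 mod 4 = 1, 15 mod 4 = 3; sign now +1
(15/9) = (6/9)   [reduce mod 9]
6 = 2^1·3; (2/9) = +1 since 9 mod 8 = 1, so (6/9) = (+1)^1·(3/9); sign now +1
reciprocity: (3/9) = +1·(9/3) since 3 mod 4 = 3, 9 mod 4 = 1; sign now +1
(9/3) = (0/3)   [reduce mod 3]
(0/3) = 0   [gcd(a, n) > 1]; final value = 0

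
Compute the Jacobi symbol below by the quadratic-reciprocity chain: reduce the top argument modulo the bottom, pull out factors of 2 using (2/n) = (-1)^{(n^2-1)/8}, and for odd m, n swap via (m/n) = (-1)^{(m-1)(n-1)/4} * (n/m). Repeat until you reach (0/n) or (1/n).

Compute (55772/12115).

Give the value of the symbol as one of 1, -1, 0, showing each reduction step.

1

(55772/12115) = (7312/12115)   [reduce mod 12115]
7312 = 2^4·457; (2/12115) = -1 since 12115 mod 8 = 3, so (7312/12115) = (-1)^4·(457/12115); sign now +1
reciprocity: (457/12115) = +1·(12115/457) since 457 mod 4 = 1, 12115 mod 4 = 3; sign now +1
(12115/457) = (233/457)   [reduce mod 457]
reciprocity: (233/457) = +1·(457/233) since 233 mod 4 = 1, 457 mod 4 = 1; sign now +1
(457/233) = (224/233)   [reduce mod 233]
224 = 2^5·7; (2/233) = +1 since 233 mod 8 = 1, so (224/233) = (+1)^5·(7/233); sign now +1
reciprocity: (7/233) = +1·(233/7) since 7 mod 4 = 3, 233 mod 4 = 1; sign now +1
(233/7) = (2/7)   [reduce mod 7]
2 = 2^1·1; (2/7) = +1 since 7 mod 8 = 7, so (2/7) = (+1)^1·(1/7); sign now +1
(1/7) = 1; final value = sign = +1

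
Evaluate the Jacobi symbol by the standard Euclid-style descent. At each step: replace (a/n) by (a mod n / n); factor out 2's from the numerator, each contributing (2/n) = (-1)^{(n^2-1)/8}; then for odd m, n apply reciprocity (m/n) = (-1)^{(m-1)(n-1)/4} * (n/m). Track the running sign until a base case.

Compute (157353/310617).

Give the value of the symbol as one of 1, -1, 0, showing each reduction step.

reciprocity: (157353/310617) = +1·(310617/157353) since 157353 mod 4 = 1, 310617 mod 4 = 1; sign now +1
(310617/157353) = (153264/157353)   [reduce mod 157353]
153264 = 2^4·9579; (2/157353) = +1 since 157353 mod 8 = 1, so (153264/157353) = (+1)^4·(9579/157353); sign now +1
reciprocity: (9579/157353) = +1·(157353/9579) since 9579 mod 4 = 3, 157353 mod 4 = 1; sign now +1
(157353/9579) = (4089/9579)   [reduce mod 9579]
reciprocity: (4089/9579) = +1·(9579/4089) since 4089 mod 4 = 1, 9579 mod 4 = 3; sign now +1
(9579/4089) = (1401/4089)   [reduce mod 4089]
reciprocity: (1401/4089) = +1·(4089/1401) since 1401 mod 4 = 1, 4089 mod 4 = 1; sign now +1
(4089/1401) = (1287/1401)   [reduce mod 1401]
reciprocity: (1287/1401) = +1·(1401/1287) since 1287 mod 4 = 3, 1401 mod 4 = 1; sign now +1
(1401/1287) = (114/1287)   [reduce mod 1287]
114 = 2^1·57; (2/1287) = +1 since 1287 mod 8 = 7, so (114/1287) = (+1)^1·(57/1287); sign now +1
reciprocity: (57/1287) = +1·(1287/57) since 57 mod 4 = 1, 1287 mod 4 = 3; sign now +1
(1287/57) = (33/57)   [reduce mod 57]
reciprocity: (33/57) = +1·(57/33) since 33 mod 4 = 1, 57 mod 4 = 1; sign now +1
(57/33) = (24/33)   [reduce mod 33]
24 = 2^3·3; (2/33) = +1 since 33 mod 8 = 1, so (24/33) = (+1)^3·(3/33); sign now +1
reciprocity: (3/33) = +1·(33/3) since 3 mod 4 = 3, 33 mod 4 = 1; sign now +1
(33/3) = (0/3)   [reduce mod 3]
(0/3) = 0   [gcd(a, n) > 1]; final value = 0

0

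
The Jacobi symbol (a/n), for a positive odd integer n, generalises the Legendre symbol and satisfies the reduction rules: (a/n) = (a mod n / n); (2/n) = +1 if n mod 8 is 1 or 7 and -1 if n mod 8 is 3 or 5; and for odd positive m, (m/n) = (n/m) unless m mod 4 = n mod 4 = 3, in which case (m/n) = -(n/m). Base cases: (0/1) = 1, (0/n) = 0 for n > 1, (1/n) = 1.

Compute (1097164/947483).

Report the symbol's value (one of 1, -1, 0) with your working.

-1

(1097164/947483): 1097164 mod 947483 = 149681, so (1097164/947483) = (149681/947483)
flip (149681/947483) -> (947483/149681): both odd, 149681 mod 4 = 1, 947483 mod 4 = 3, so the flip contributes +1; sign now +1
(947483/149681): 947483 mod 149681 = 49397, so (947483/149681) = (49397/149681)
flip (49397/149681) -> (149681/49397): both odd, 49397 mod 4 = 1, 149681 mod 4 = 1, so the flip contributes +1; sign now +1
(149681/49397): 149681 mod 49397 = 1490, so (149681/49397) = (1490/49397)
factor out 2^1: 1490 = 2^1·745; with 49397 mod 8 = 5, (2/49397) = -1; sign now -1; continue with (745/49397)
flip (745/49397) -> (49397/745): both odd, 745 mod 4 = 1, 49397 mod 4 = 1, so the flip contributes +1; sign now -1
(49397/745): 49397 mod 745 = 227, so (49397/745) = (227/745)
flip (227/745) -> (745/227): both odd, 227 mod 4 = 3, 745 mod 4 = 1, so the flip contributes +1; sign now -1
(745/227): 745 mod 227 = 64, so (745/227) = (64/227)
factor out 2^6: 64 = 2^6·1; with 227 mod 8 = 3, (2/227) = -1; sign now -1; continue with (1/227)
reached (1/227) = 1, so the symbol is -1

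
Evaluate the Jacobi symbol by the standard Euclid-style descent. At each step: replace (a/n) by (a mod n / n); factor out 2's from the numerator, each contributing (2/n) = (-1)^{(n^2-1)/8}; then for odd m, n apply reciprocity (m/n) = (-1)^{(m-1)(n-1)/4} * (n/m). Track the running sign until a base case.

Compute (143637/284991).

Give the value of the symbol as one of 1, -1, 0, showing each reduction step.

0

flip (143637/284991) -> (284991/143637): both odd, 143637 mod 4 = 1, 284991 mod 4 = 3, so the flip contributes +1; sign now +1
(284991/143637): 284991 mod 143637 = 141354, so (284991/143637) = (141354/143637)
factor out 2^1: 141354 = 2^1·70677; with 143637 mod 8 = 5, (2/143637) = -1; sign now -1; continue with (70677/143637)
flip (70677/143637) -> (143637/70677): both odd, 70677 mod 4 = 1, 143637 mod 4 = 1, so the flip contributes +1; sign now -1
(143637/70677): 143637 mod 70677 = 2283, so (143637/70677) = (2283/70677)
flip (2283/70677) -> (70677/2283): both odd, 2283 mod 4 = 3, 70677 mod 4 = 1, so the flip contributes +1; sign now -1
(70677/2283): 70677 mod 2283 = 2187, so (70677/2283) = (2187/2283)
flip (2187/2283) -> (2283/2187): both odd, 2187 mod 4 = 3, 2283 mod 4 = 3, so the flip contributes -1; sign now +1
(2283/2187): 2283 mod 2187 = 96, so (2283/2187) = (96/2187)
factor out 2^5: 96 = 2^5·3; with 2187 mod 8 = 3, (2/2187) = -1; sign now -1; continue with (3/2187)
flip (3/2187) -> (2187/3): both odd, 3 mod 4 = 3, 2187 mod 4 = 3, so the flip contributes -1; sign now +1
(2187/3): 2187 mod 3 = 0, so (2187/3) = (0/3)
reached (0/3); gcd(a, n) > 1, so (0/3) = 0 and the symbol is 0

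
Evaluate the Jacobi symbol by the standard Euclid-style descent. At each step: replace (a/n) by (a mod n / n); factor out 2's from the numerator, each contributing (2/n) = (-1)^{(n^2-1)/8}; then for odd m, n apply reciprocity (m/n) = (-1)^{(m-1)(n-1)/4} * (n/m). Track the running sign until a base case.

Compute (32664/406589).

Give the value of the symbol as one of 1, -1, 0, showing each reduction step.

factor out 2^3: 32664 = 2^3·4083; with 406589 mod 8 = 5, (2/406589) = -1; sign now -1; continue with (4083/406589)
flip (4083/406589) -> (406589/4083): both odd, 4083 mod 4 = 3, 406589 mod 4 = 1, so the flip contributes +1; sign now -1
(406589/4083): 406589 mod 4083 = 2372, so (406589/4083) = (2372/4083)
factor out 2^2: 2372 = 2^2·593; with 4083 mod 8 = 3, (2/4083) = -1; sign now -1; continue with (593/4083)
flip (593/4083) -> (4083/593): both odd, 593 mod 4 = 1, 4083 mod 4 = 3, so the flip contributes +1; sign now -1
(4083/593): 4083 mod 593 = 525, so (4083/593) = (525/593)
flip (525/593) -> (593/525): both odd, 525 mod 4 = 1, 593 mod 4 = 1, so the flip contributes +1; sign now -1
(593/525): 593 mod 525 = 68, so (593/525) = (68/525)
factor out 2^2: 68 = 2^2·17; with 525 mod 8 = 5, (2/525) = -1; sign now -1; continue with (17/525)
flip (17/525) -> (525/17): both odd, 17 mod 4 = 1, 525 mod 4 = 1, so the flip contributes +1; sign now -1
(525/17): 525 mod 17 = 15, so (525/17) = (15/17)
flip (15/17) -> (17/15): both odd, 15 mod 4 = 3, 17 mod 4 = 1, so the flip contributes +1; sign now -1
(17/15): 17 mod 15 = 2, so (17/15) = (2/15)
factor out 2^1: 2 = 2^1·1; with 15 mod 8 = 7, (2/15) = +1; sign now -1; continue with (1/15)
reached (1/15) = 1, so the symbol is -1

-1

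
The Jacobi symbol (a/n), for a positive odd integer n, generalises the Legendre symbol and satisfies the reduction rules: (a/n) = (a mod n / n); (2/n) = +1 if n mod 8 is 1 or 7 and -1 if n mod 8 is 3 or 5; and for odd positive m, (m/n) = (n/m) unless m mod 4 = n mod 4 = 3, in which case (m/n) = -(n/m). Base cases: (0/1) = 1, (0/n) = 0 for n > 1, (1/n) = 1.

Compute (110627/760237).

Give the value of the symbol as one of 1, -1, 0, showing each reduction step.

-1

reciprocity: (110627/760237) = +1·(760237/110627) since 110627 mod 4 = 3, 760237 mod 4 = 1; sign now +1
(760237/110627) = (96475/110627)   [reduce mod 110627]
reciprocity: (96475/110627) = -1·(110627/96475) since 96475 mod 4 = 3, 110627 mod 4 = 3; sign now -1
(110627/96475) = (14152/96475)   [reduce mod 96475]
14152 = 2^3·1769; (2/96475) = -1 since 96475 mod 8 = 3, so (14152/96475) = (-1)^3·(1769/96475); sign now +1
reciprocity: (1769/96475) = +1·(96475/1769) since 1769 mod 4 = 1, 96475 mod 4 = 3; sign now +1
(96475/1769) = (949/1769)   [reduce mod 1769]
reciprocity: (949/1769) = +1·(1769/949) since 949 mod 4 = 1, 1769 mod 4 = 1; sign now +1
(1769/949) = (820/949)   [reduce mod 949]
820 = 2^2·205; (2/949) = -1 since 949 mod 8 = 5, so (820/949) = (-1)^2·(205/949); sign now +1
reciprocity: (205/949) = +1·(949/205) since 205 mod 4 = 1, 949 mod 4 = 1; sign now +1
(949/205) = (129/205)   [reduce mod 205]
reciprocity: (129/205) = +1·(205/129) since 129 mod 4 = 1, 205 mod 4 = 1; sign now +1
(205/129) = (76/129)   [reduce mod 129]
76 = 2^2·19; (2/129) = +1 since 129 mod 8 = 1, so (76/129) = (+1)^2·(19/129); sign now +1
reciprocity: (19/129) = +1·(129/19) since 19 mod 4 = 3, 129 mod 4 = 1; sign now +1
(129/19) = (15/19)   [reduce mod 19]
reciprocity: (15/19) = -1·(19/15) since 15 mod 4 = 3, 19 mod 4 = 3; sign now -1
(19/15) = (4/15)   [reduce mod 15]
4 = 2^2·1; (2/15) = +1 since 15 mod 8 = 7, so (4/15) = (+1)^2·(1/15); sign now -1
(1/15) = 1; final value = sign = -1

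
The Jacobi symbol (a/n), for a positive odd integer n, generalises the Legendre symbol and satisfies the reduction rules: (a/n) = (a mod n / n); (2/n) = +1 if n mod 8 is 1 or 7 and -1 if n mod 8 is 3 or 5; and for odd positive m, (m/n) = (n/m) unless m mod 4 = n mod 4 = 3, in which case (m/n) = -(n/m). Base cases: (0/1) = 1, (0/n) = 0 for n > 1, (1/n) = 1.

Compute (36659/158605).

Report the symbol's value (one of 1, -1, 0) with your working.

flip (36659/158605) -> (158605/36659): both odd, 36659 mod 4 = 3, 158605 mod 4 = 1, so the flip contributes +1; sign now +1
(158605/36659): 158605 mod 36659 = 11969, so (158605/36659) = (11969/36659)
flip (11969/36659) -> (36659/11969): both odd, 11969 mod 4 = 1, 36659 mod 4 = 3, so the flip contributes +1; sign now +1
(36659/11969): 36659 mod 11969 = 752, so (36659/11969) = (752/11969)
factor out 2^4: 752 = 2^4·47; with 11969 mod 8 = 1, (2/11969) = +1; sign now +1; continue with (47/11969)
flip (47/11969) -> (11969/47): both odd, 47 mod 4 = 3, 11969 mod 4 = 1, so the flip contributes +1; sign now +1
(11969/47): 11969 mod 47 = 31, so (11969/47) = (31/47)
flip (31/47) -> (47/31): both odd, 31 mod 4 = 3, 47 mod 4 = 3, so the flip contributes -1; sign now -1
(47/31): 47 mod 31 = 16, so (47/31) = (16/31)
factor out 2^4: 16 = 2^4·1; with 31 mod 8 = 7, (2/31) = +1; sign now -1; continue with (1/31)
reached (1/31) = 1, so the symbol is -1

-1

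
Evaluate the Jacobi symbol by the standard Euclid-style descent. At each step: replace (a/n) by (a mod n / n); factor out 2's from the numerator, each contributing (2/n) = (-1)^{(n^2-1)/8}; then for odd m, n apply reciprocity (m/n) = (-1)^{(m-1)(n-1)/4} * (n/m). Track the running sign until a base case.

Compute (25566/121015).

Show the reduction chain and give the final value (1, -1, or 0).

-1

factor out 2^1: 25566 = 2^1·12783; with 121015 mod 8 = 7, (2/121015) = +1; sign now +1; continue with (12783/121015)
flip (12783/121015) -> (121015/12783): both odd, 12783 mod 4 = 3, 121015 mod 4 = 3, so the flip contributes -1; sign now -1
(121015/12783): 121015 mod 12783 = 5968, so (121015/12783) = (5968/12783)
factor out 2^4: 5968 = 2^4·373; with 12783 mod 8 = 7, (2/12783) = +1; sign now -1; continue with (373/12783)
flip (373/12783) -> (12783/373): both odd, 373 mod 4 = 1, 12783 mod 4 = 3, so the flip contributes +1; sign now -1
(12783/373): 12783 mod 373 = 101, so (12783/373) = (101/373)
flip (101/373) -> (373/101): both odd, 101 mod 4 = 1, 373 mod 4 = 1, so the flip contributes +1; sign now -1
(373/101): 373 mod 101 = 70, so (373/101) = (70/101)
factor out 2^1: 70 = 2^1·35; with 101 mod 8 = 5, (2/101) = -1; sign now +1; continue with (35/101)
flip (35/101) -> (101/35): both odd, 35 mod 4 = 3, 101 mod 4 = 1, so the flip contributes +1; sign now +1
(101/35): 101 mod 35 = 31, so (101/35) = (31/35)
flip (31/35) -> (35/31): both odd, 31 mod 4 = 3, 35 mod 4 = 3, so the flip contributes -1; sign now -1
(35/31): 35 mod 31 = 4, so (35/31) = (4/31)
factor out 2^2: 4 = 2^2·1; with 31 mod 8 = 7, (2/31) = +1; sign now -1; continue with (1/31)
reached (1/31) = 1, so the symbol is -1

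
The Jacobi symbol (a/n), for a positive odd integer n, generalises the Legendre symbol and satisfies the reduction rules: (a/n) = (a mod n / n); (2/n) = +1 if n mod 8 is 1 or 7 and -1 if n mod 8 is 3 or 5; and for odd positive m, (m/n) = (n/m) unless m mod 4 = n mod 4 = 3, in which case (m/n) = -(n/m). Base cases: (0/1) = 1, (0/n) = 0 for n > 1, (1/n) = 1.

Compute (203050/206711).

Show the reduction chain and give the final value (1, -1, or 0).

factor out 2^1: 203050 = 2^1·101525; with 206711 mod 8 = 7, (2/206711) = +1; sign now +1; continue with (101525/206711)
flip (101525/206711) -> (206711/101525): both odd, 101525 mod 4 = 1, 206711 mod 4 = 3, so the flip contributes +1; sign now +1
(206711/101525): 206711 mod 101525 = 3661, so (206711/101525) = (3661/101525)
flip (3661/101525) -> (101525/3661): both odd, 3661 mod 4 = 1, 101525 mod 4 = 1, so the flip contributes +1; sign now +1
(101525/3661): 101525 mod 3661 = 2678, so (101525/3661) = (2678/3661)
factor out 2^1: 2678 = 2^1·1339; with 3661 mod 8 = 5, (2/3661) = -1; sign now -1; continue with (1339/3661)
flip (1339/3661) -> (3661/1339): both odd, 1339 mod 4 = 3, 3661 mod 4 = 1, so the flip contributes +1; sign now -1
(3661/1339): 3661 mod 1339 = 983, so (3661/1339) = (983/1339)
flip (983/1339) -> (1339/983): both odd, 983 mod 4 = 3, 1339 mod 4 = 3, so the flip contributes -1; sign now +1
(1339/983): 1339 mod 983 = 356, so (1339/983) = (356/983)
factor out 2^2: 356 = 2^2·89; with 983 mod 8 = 7, (2/983) = +1; sign now +1; continue with (89/983)
flip (89/983) -> (983/89): both odd, 89 mod 4 = 1, 983 mod 4 = 3, so the flip contributes +1; sign now +1
(983/89): 983 mod 89 = 4, so (983/89) = (4/89)
factor out 2^2: 4 = 2^2·1; with 89 mod 8 = 1, (2/89) = +1; sign now +1; continue with (1/89)
reached (1/89) = 1, so the symbol is +1

1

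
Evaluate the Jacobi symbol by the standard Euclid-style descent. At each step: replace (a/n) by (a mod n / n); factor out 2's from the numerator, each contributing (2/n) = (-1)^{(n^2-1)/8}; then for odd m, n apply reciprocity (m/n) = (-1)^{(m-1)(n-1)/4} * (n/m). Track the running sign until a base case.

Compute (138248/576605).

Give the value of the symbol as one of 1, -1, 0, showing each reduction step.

1

factor out 2^3: 138248 = 2^3·17281; with 576605 mod 8 = 5, (2/576605) = -1; sign now -1; continue with (17281/576605)
flip (17281/576605) -> (576605/17281): both odd, 17281 mod 4 = 1, 576605 mod 4 = 1, so the flip contributes +1; sign now -1
(576605/17281): 576605 mod 17281 = 6332, so (576605/17281) = (6332/17281)
factor out 2^2: 6332 = 2^2·1583; with 17281 mod 8 = 1, (2/17281) = +1; sign now -1; continue with (1583/17281)
flip (1583/17281) -> (17281/1583): both odd, 1583 mod 4 = 3, 17281 mod 4 = 1, so the flip contributes +1; sign now -1
(17281/1583): 17281 mod 1583 = 1451, so (17281/1583) = (1451/1583)
flip (1451/1583) -> (1583/1451): both odd, 1451 mod 4 = 3, 1583 mod 4 = 3, so the flip contributes -1; sign now +1
(1583/1451): 1583 mod 1451 = 132, so (1583/1451) = (132/1451)
factor out 2^2: 132 = 2^2·33; with 1451 mod 8 = 3, (2/1451) = -1; sign now +1; continue with (33/1451)
flip (33/1451) -> (1451/33): both odd, 33 mod 4 = 1, 1451 mod 4 = 3, so the flip contributes +1; sign now +1
(1451/33): 1451 mod 33 = 32, so (1451/33) = (32/33)
factor out 2^5: 32 = 2^5·1; with 33 mod 8 = 1, (2/33) = +1; sign now +1; continue with (1/33)
reached (1/33) = 1, so the symbol is +1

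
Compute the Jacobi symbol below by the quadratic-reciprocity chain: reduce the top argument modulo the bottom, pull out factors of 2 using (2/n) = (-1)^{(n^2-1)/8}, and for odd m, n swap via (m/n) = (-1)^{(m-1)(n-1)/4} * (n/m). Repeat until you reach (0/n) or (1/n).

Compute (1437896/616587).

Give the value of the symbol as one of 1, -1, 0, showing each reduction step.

1

(1437896/616587): 1437896 mod 616587 = 204722, so (1437896/616587) = (204722/616587)
factor out 2^1: 204722 = 2^1·102361; with 616587 mod 8 = 3, (2/616587) = -1; sign now -1; continue with (102361/616587)
flip (102361/616587) -> (616587/102361): both odd, 102361 mod 4 = 1, 616587 mod 4 = 3, so the flip contributes +1; sign now -1
(616587/102361): 616587 mod 102361 = 2421, so (616587/102361) = (2421/102361)
flip (2421/102361) -> (102361/2421): both odd, 2421 mod 4 = 1, 102361 mod 4 = 1, so the flip contributes +1; sign now -1
(102361/2421): 102361 mod 2421 = 679, so (102361/2421) = (679/2421)
flip (679/2421) -> (2421/679): both odd, 679 mod 4 = 3, 2421 mod 4 = 1, so the flip contributes +1; sign now -1
(2421/679): 2421 mod 679 = 384, so (2421/679) = (384/679)
factor out 2^7: 384 = 2^7·3; with 679 mod 8 = 7, (2/679) = +1; sign now -1; continue with (3/679)
flip (3/679) -> (679/3): both odd, 3 mod 4 = 3, 679 mod 4 = 3, so the flip contributes -1; sign now +1
(679/3): 679 mod 3 = 1, so (679/3) = (1/3)
reached (1/3) = 1, so the symbol is +1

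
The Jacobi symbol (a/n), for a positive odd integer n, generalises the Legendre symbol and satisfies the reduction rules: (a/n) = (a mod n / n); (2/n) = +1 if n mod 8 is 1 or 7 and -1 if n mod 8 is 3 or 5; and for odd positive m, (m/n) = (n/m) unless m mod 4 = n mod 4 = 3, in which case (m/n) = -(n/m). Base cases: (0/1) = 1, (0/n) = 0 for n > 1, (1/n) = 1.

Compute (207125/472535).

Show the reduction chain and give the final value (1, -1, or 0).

flip (207125/472535) -> (472535/207125): both odd, 207125 mod 4 = 1, 472535 mod 4 = 3, so the flip contributes +1; sign now +1
(472535/207125): 472535 mod 207125 = 58285, so (472535/207125) = (58285/207125)
flip (58285/207125) -> (207125/58285): both odd, 58285 mod 4 = 1, 207125 mod 4 = 1, so the flip contributes +1; sign now +1
(207125/58285): 207125 mod 58285 = 32270, so (207125/58285) = (32270/58285)
factor out 2^1: 32270 = 2^1·16135; with 58285 mod 8 = 5, (2/58285) = -1; sign now -1; continue with (16135/58285)
flip (16135/58285) -> (58285/16135): both odd, 16135 mod 4 = 3, 58285 mod 4 = 1, so the flip contributes +1; sign now -1
(58285/16135): 58285 mod 16135 = 9880, so (58285/16135) = (9880/16135)
factor out 2^3: 9880 = 2^3·1235; with 16135 mod 8 = 7, (2/16135) = +1; sign now -1; continue with (1235/16135)
flip (1235/16135) -> (16135/1235): both odd, 1235 mod 4 = 3, 16135 mod 4 = 3, so the flip contributes -1; sign now +1
(16135/1235): 16135 mod 1235 = 80, so (16135/1235) = (80/1235)
factor out 2^4: 80 = 2^4·5; with 1235 mod 8 = 3, (2/1235) = -1; sign now +1; continue with (5/1235)
flip (5/1235) -> (1235/5): both odd, 5 mod 4 = 1, 1235 mod 4 = 3, so the flip contributes +1; sign now +1
(1235/5): 1235 mod 5 = 0, so (1235/5) = (0/5)
reached (0/5); gcd(a, n) > 1, so (0/5) = 0 and the symbol is 0

0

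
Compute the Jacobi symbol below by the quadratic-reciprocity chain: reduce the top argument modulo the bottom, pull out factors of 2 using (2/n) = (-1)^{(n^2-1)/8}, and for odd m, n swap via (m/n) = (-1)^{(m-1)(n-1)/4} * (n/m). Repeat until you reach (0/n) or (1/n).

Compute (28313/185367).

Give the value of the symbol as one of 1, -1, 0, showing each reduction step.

-1

reciprocity: (28313/185367) = +1·(185367/28313) since 28313 mod 4 = 1, 185367 mod 4 = 3; sign now +1
(185367/28313) = (15489/28313)   [reduce mod 28313]
reciprocity: (15489/28313) = +1·(28313/15489) since 15489 mod 4 = 1, 28313 mod 4 = 1; sign now +1
(28313/15489) = (12824/15489)   [reduce mod 15489]
12824 = 2^3·1603; (2/15489) = +1 since 15489 mod 8 = 1, so (12824/15489) = (+1)^3·(1603/15489); sign now +1
reciprocity: (1603/15489) = +1·(15489/1603) since 1603 mod 4 = 3, 15489 mod 4 = 1; sign now +1
(15489/1603) = (1062/1603)   [reduce mod 1603]
1062 = 2^1·531; (2/1603) = -1 since 1603 mod 8 = 3, so (1062/1603) = (-1)^1·(531/1603); sign now -1
reciprocity: (531/1603) = -1·(1603/531) since 531 mod 4 = 3, 1603 mod 4 = 3; sign now +1
(1603/531) = (10/531)   [reduce mod 531]
10 = 2^1·5; (2/531) = -1 since 531 mod 8 = 3, so (10/531) = (-1)^1·(5/531); sign now -1
reciprocity: (5/531) = +1·(531/5) since 5 mod 4 = 1, 531 mod 4 = 3; sign now -1
(531/5) = (1/5)   [reduce mod 5]
(1/5) = 1; final value = sign = -1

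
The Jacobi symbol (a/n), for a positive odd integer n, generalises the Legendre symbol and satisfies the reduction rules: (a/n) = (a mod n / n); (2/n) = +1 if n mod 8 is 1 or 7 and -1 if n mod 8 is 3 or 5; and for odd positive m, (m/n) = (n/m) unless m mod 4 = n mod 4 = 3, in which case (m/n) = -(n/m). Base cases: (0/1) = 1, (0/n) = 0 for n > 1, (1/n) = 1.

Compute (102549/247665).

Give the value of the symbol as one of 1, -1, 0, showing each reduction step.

0

flip (102549/247665) -> (247665/102549): both odd, 102549 mod 4 = 1, 247665 mod 4 = 1, so the flip contributes +1; sign now +1
(247665/102549): 247665 mod 102549 = 42567, so (247665/102549) = (42567/102549)
flip (42567/102549) -> (102549/42567): both odd, 42567 mod 4 = 3, 102549 mod 4 = 1, so the flip contributes +1; sign now +1
(102549/42567): 102549 mod 42567 = 17415, so (102549/42567) = (17415/42567)
flip (17415/42567) -> (42567/17415): both odd, 17415 mod 4 = 3, 42567 mod 4 = 3, so the flip contributes -1; sign now -1
(42567/17415): 42567 mod 17415 = 7737, so (42567/17415) = (7737/17415)
flip (7737/17415) -> (17415/7737): both odd, 7737 mod 4 = 1, 17415 mod 4 = 3, so the flip contributes +1; sign now -1
(17415/7737): 17415 mod 7737 = 1941, so (17415/7737) = (1941/7737)
flip (1941/7737) -> (7737/1941): both odd, 1941 mod 4 = 1, 7737 mod 4 = 1, so the flip contributes +1; sign now -1
(7737/1941): 7737 mod 1941 = 1914, so (7737/1941) = (1914/1941)
factor out 2^1: 1914 = 2^1·957; with 1941 mod 8 = 5, (2/1941) = -1; sign now +1; continue with (957/1941)
flip (957/1941) -> (1941/957): both odd, 957 mod 4 = 1, 1941 mod 4 = 1, so the flip contributes +1; sign now +1
(1941/957): 1941 mod 957 = 27, so (1941/957) = (27/957)
flip (27/957) -> (957/27): both odd, 27 mod 4 = 3, 957 mod 4 = 1, so the flip contributes +1; sign now +1
(957/27): 957 mod 27 = 12, so (957/27) = (12/27)
factor out 2^2: 12 = 2^2·3; with 27 mod 8 = 3, (2/27) = -1; sign now +1; continue with (3/27)
flip (3/27) -> (27/3): both odd, 3 mod 4 = 3, 27 mod 4 = 3, so the flip contributes -1; sign now -1
(27/3): 27 mod 3 = 0, so (27/3) = (0/3)
reached (0/3); gcd(a, n) > 1, so (0/3) = 0 and the symbol is 0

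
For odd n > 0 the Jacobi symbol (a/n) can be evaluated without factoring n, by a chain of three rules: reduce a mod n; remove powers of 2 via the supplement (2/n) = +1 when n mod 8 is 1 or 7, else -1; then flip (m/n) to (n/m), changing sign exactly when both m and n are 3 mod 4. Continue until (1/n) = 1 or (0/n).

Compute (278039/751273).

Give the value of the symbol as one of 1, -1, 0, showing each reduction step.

flip (278039/751273) -> (751273/278039): both odd, 278039 mod 4 = 3, 751273 mod 4 = 1, so the flip contributes +1; sign now +1
(751273/278039): 751273 mod 278039 = 195195, so (751273/278039) = (195195/278039)
flip (195195/278039) -> (278039/195195): both odd, 195195 mod 4 = 3, 278039 mod 4 = 3, so the flip contributes -1; sign now -1
(278039/195195): 278039 mod 195195 = 82844, so (278039/195195) = (82844/195195)
factor out 2^2: 82844 = 2^2·20711; with 195195 mod 8 = 3, (2/195195) = -1; sign now -1; continue with (20711/195195)
flip (20711/195195) -> (195195/20711): both odd, 20711 mod 4 = 3, 195195 mod 4 = 3, so the flip contributes -1; sign now +1
(195195/20711): 195195 mod 20711 = 8796, so (195195/20711) = (8796/20711)
factor out 2^2: 8796 = 2^2·2199; with 20711 mod 8 = 7, (2/20711) = +1; sign now +1; continue with (2199/20711)
flip (2199/20711) -> (20711/2199): both odd, 2199 mod 4 = 3, 20711 mod 4 = 3, so the flip contributes -1; sign now -1
(20711/2199): 20711 mod 2199 = 920, so (20711/2199) = (920/2199)
factor out 2^3: 920 = 2^3·115; with 2199 mod 8 = 7, (2/2199) = +1; sign now -1; continue with (115/2199)
flip (115/2199) -> (2199/115): both odd, 115 mod 4 = 3, 2199 mod 4 = 3, so the flip contributes -1; sign now +1
(2199/115): 2199 mod 115 = 14, so (2199/115) = (14/115)
factor out 2^1: 14 = 2^1·7; with 115 mod 8 = 3, (2/115) = -1; sign now -1; continue with (7/115)
flip (7/115) -> (115/7): both odd, 7 mod 4 = 3, 115 mod 4 = 3, so the flip contributes -1; sign now +1
(115/7): 115 mod 7 = 3, so (115/7) = (3/7)
flip (3/7) -> (7/3): both odd, 3 mod 4 = 3, 7 mod 4 = 3, so the flip contributes -1; sign now -1
(7/3): 7 mod 3 = 1, so (7/3) = (1/3)
reached (1/3) = 1, so the symbol is -1

-1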